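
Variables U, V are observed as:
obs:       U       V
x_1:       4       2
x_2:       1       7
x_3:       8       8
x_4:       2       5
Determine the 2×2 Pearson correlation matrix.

Step 1 — column means:
  mean(U) = (4 + 1 + 8 + 2) / 4 = 15/4 = 3.75
  mean(V) = (2 + 7 + 8 + 5) / 4 = 22/4 = 5.5

Step 2 — sample variances and covariances s[i,j] = (1/(n-1)) · Σ_k (x_{k,i} - mean_i) · (x_{k,j} - mean_j), with n-1 = 3:
  s[U,U] = ((0.25)·(0.25) + (-2.75)·(-2.75) + (4.25)·(4.25) + (-1.75)·(-1.75)) / 3 = 28.75/3 = 9.5833
  s[U,V] = ((0.25)·(-3.5) + (-2.75)·(1.5) + (4.25)·(2.5) + (-1.75)·(-0.5)) / 3 = 6.5/3 = 2.1667
  s[V,V] = ((-3.5)·(-3.5) + (1.5)·(1.5) + (2.5)·(2.5) + (-0.5)·(-0.5)) / 3 = 21/3 = 7
  Sample standard deviations s_i = √(s[i,i]):
  s(U) = √(9.5833) = 3.0957
  s(V) = √(7) = 2.6458

Step 3 — r_{ij} = s_{ij} / (s_i · s_j):
  r[U,U] = 1 (diagonal).
  r[U,V] = 2.1667 / (3.0957 · 2.6458) = 2.1667 / 8.1904 = 0.2645
  r[V,V] = 1 (diagonal).

R is symmetric with unit diagonal. Assembling:

R = [[1, 0.2645],
 [0.2645, 1]]


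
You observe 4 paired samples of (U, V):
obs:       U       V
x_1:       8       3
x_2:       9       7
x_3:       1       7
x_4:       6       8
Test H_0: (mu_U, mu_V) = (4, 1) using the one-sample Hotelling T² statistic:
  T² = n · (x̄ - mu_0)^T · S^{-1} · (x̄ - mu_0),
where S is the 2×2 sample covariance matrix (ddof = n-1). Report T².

Step 1 — sample mean vector:
  mean(U) = (8 + 9 + 1 + 6) / 4 = 24/4 = 6
  mean(V) = (3 + 7 + 7 + 8) / 4 = 25/4 = 6.25
  x̄ = (6, 6.25),  deviation x̄ - mu_0 = (6, 6.25) - (4, 1) = (2, 5.25).

Step 2 — sample covariance matrix, S[i,j] = (1/(n-1)) · Σ_k (x_{k,i} - mean_i) · (x_{k,j} - mean_j), divisor n-1 = 3:
  S[U,U] = ((2)·(2) + (3)·(3) + (-5)·(-5) + (0)·(0)) / 3 = 38/3 = 12.6667
  S[U,V] = ((2)·(-3.25) + (3)·(0.75) + (-5)·(0.75) + (0)·(1.75)) / 3 = -8/3 = -2.6667
  S[V,V] = ((-3.25)·(-3.25) + (0.75)·(0.75) + (0.75)·(0.75) + (1.75)·(1.75)) / 3 = 14.75/3 = 4.9167
  S = [[12.6667, -2.6667],
 [-2.6667, 4.9167]].

Step 3 — invert S. det(S) = 12.6667·4.9167 - (-2.6667)² = 55.1667.
  S^{-1} = (1/det) · [[d, -b], [-b, a]] = [[0.0891, 0.0483],
 [0.0483, 0.2296]].

Step 4 — quadratic form (x̄ - mu_0)^T · S^{-1} · (x̄ - mu_0):
  S^{-1} · (x̄ - mu_0) = (0.432, 1.3021),
  (x̄ - mu_0)^T · [...] = (2)·(0.432) + (5.25)·(1.3021) = 7.7002.

Step 5 — scale by n: T² = 4 · 7.7002 = 30.8006.

T² ≈ 30.8006


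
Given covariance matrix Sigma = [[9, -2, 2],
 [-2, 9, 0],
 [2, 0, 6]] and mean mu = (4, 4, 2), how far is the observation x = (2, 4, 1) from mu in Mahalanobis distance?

Step 1 — centre the observation: (x - mu) = (-2, 0, -1).

Step 2 — invert Sigma (cofactor / det for 3×3, or solve directly):
  Sigma^{-1} = [[0.1268, 0.0282, -0.0423],
 [0.0282, 0.1174, -0.0094],
 [-0.0423, -0.0094, 0.1808]].

Step 3 — form the quadratic (x - mu)^T · Sigma^{-1} · (x - mu):
  Sigma^{-1} · (x - mu) = (-0.2113, -0.0469, -0.0962).
  (x - mu)^T · [Sigma^{-1} · (x - mu)] = (-2)·(-0.2113) + (0)·(-0.0469) + (-1)·(-0.0962) = 0.5188.

Step 4 — take square root: d = √(0.5188) ≈ 0.7203.

d(x, mu) = √(0.5188) ≈ 0.7203


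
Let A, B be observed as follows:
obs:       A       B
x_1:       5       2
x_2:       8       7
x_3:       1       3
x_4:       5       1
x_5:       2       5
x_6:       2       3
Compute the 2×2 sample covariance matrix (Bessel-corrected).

Step 1 — column means:
  mean(A) = (5 + 8 + 1 + 5 + 2 + 2) / 6 = 23/6 = 3.8333
  mean(B) = (2 + 7 + 3 + 1 + 5 + 3) / 6 = 21/6 = 3.5

Step 2 — sample covariance S[i,j] = (1/(n-1)) · Σ_k (x_{k,i} - mean_i) · (x_{k,j} - mean_j), with n-1 = 5.
  S[A,A] = ((1.1667)·(1.1667) + (4.1667)·(4.1667) + (-2.8333)·(-2.8333) + (1.1667)·(1.1667) + (-1.8333)·(-1.8333) + (-1.8333)·(-1.8333)) / 5 = 34.8333/5 = 6.9667
  S[A,B] = ((1.1667)·(-1.5) + (4.1667)·(3.5) + (-2.8333)·(-0.5) + (1.1667)·(-2.5) + (-1.8333)·(1.5) + (-1.8333)·(-0.5)) / 5 = 9.5/5 = 1.9
  S[B,B] = ((-1.5)·(-1.5) + (3.5)·(3.5) + (-0.5)·(-0.5) + (-2.5)·(-2.5) + (1.5)·(1.5) + (-0.5)·(-0.5)) / 5 = 23.5/5 = 4.7

S is symmetric (S[j,i] = S[i,j]). Assembling:

S = [[6.9667, 1.9],
 [1.9, 4.7]]


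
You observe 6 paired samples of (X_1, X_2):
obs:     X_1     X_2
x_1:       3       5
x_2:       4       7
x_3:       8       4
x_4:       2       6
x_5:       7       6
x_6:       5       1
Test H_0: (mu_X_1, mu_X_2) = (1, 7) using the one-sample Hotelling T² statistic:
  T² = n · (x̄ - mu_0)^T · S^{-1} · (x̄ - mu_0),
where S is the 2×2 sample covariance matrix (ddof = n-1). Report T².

Step 1 — sample mean vector:
  mean(X_1) = (3 + 4 + 8 + 2 + 7 + 5) / 6 = 29/6 = 4.8333
  mean(X_2) = (5 + 7 + 4 + 6 + 6 + 1) / 6 = 29/6 = 4.8333
  x̄ = (4.8333, 4.8333),  deviation x̄ - mu_0 = (4.8333, 4.8333) - (1, 7) = (3.8333, -2.1667).

Step 2 — sample covariance matrix, S[i,j] = (1/(n-1)) · Σ_k (x_{k,i} - mean_i) · (x_{k,j} - mean_j), divisor n-1 = 5:
  S[X_1,X_1] = ((-1.8333)·(-1.8333) + (-0.8333)·(-0.8333) + (3.1667)·(3.1667) + (-2.8333)·(-2.8333) + (2.1667)·(2.1667) + (0.1667)·(0.1667)) / 5 = 26.8333/5 = 5.3667
  S[X_1,X_2] = ((-1.8333)·(0.1667) + (-0.8333)·(2.1667) + (3.1667)·(-0.8333) + (-2.8333)·(1.1667) + (2.1667)·(1.1667) + (0.1667)·(-3.8333)) / 5 = -6.1667/5 = -1.2333
  S[X_2,X_2] = ((0.1667)·(0.1667) + (2.1667)·(2.1667) + (-0.8333)·(-0.8333) + (1.1667)·(1.1667) + (1.1667)·(1.1667) + (-3.8333)·(-3.8333)) / 5 = 22.8333/5 = 4.5667
  S = [[5.3667, -1.2333],
 [-1.2333, 4.5667]].

Step 3 — invert S. det(S) = 5.3667·4.5667 - (-1.2333)² = 22.9867.
  S^{-1} = (1/det) · [[d, -b], [-b, a]] = [[0.1987, 0.0537],
 [0.0537, 0.2335]].

Step 4 — quadratic form (x̄ - mu_0)^T · S^{-1} · (x̄ - mu_0):
  S^{-1} · (x̄ - mu_0) = (0.6453, -0.3002),
  (x̄ - mu_0)^T · [...] = (3.8333)·(0.6453) + (-2.1667)·(-0.3002) = 3.124.

Step 5 — scale by n: T² = 6 · 3.124 = 18.7442.

T² ≈ 18.7442


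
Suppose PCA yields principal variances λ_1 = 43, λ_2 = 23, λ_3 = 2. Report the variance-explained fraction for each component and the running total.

Step 1 — total variance = trace(Sigma) = Σ λ_i = 43 + 23 + 2 = 68.

Step 2 — fraction explained by component i = λ_i / Σ λ:
  PC1: 43/68 = 0.6324
  PC2: 23/68 = 0.3382
  PC3: 2/68 = 0.0294

Step 3 — cumulative fraction after k components = (λ_1 + ... + λ_k) / Σ λ:
  k = 1: 43/68 = 0.6324
  k = 2: (43 + 23)/68 = 66/68 = 0.9706
  k = 3: (43 + 23 + 2)/68 = 68/68 = 1

Summary (fraction, with percent):

explained: PC1 0.6324 (63.24%), PC2 0.3382 (33.82%), PC3 0.0294 (2.94%);  cumulative: 0.6324, 0.9706, 1


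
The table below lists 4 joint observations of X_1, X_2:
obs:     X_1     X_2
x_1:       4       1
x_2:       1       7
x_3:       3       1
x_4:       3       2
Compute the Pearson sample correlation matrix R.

Step 1 — column means:
  mean(X_1) = (4 + 1 + 3 + 3) / 4 = 11/4 = 2.75
  mean(X_2) = (1 + 7 + 1 + 2) / 4 = 11/4 = 2.75

Step 2 — sample variances and covariances s[i,j] = (1/(n-1)) · Σ_k (x_{k,i} - mean_i) · (x_{k,j} - mean_j), with n-1 = 3:
  s[X_1,X_1] = ((1.25)·(1.25) + (-1.75)·(-1.75) + (0.25)·(0.25) + (0.25)·(0.25)) / 3 = 4.75/3 = 1.5833
  s[X_1,X_2] = ((1.25)·(-1.75) + (-1.75)·(4.25) + (0.25)·(-1.75) + (0.25)·(-0.75)) / 3 = -10.25/3 = -3.4167
  s[X_2,X_2] = ((-1.75)·(-1.75) + (4.25)·(4.25) + (-1.75)·(-1.75) + (-0.75)·(-0.75)) / 3 = 24.75/3 = 8.25
  Sample standard deviations s_i = √(s[i,i]):
  s(X_1) = √(1.5833) = 1.2583
  s(X_2) = √(8.25) = 2.8723

Step 3 — r_{ij} = s_{ij} / (s_i · s_j):
  r[X_1,X_1] = 1 (diagonal).
  r[X_1,X_2] = -3.4167 / (1.2583 · 2.8723) = -3.4167 / 3.6142 = -0.9453
  r[X_2,X_2] = 1 (diagonal).

R is symmetric with unit diagonal. Assembling:

R = [[1, -0.9453],
 [-0.9453, 1]]


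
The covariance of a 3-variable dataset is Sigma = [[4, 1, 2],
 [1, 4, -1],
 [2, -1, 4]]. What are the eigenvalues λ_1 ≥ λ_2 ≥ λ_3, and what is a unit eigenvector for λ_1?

Step 1 — characteristic polynomial p(λ) = det(λI - Sigma) = λ³ - tr·λ² + c_1·λ - det, where tr = trace, c_1 = sum of the principal 2×2 minors, det = det(Sigma):
  tr = 4 + 4 + 4 = 12,
  c_1 = (4·4 - (1)²) + (4·4 - (2)²) + (4·4 - (-1)²) = 15 + 12 + 15 = 42,
  det = 4·(4·4 - (-1)²) - (1)·((1)·4 - (-1)·(2)) + (2)·((1)·(-1) - 4·(2)) = 4·(15) - (1)·(6) + (2)·(-9) = 36.
  So p(λ) = λ³ - 12λ² + 42λ - 36.
Step 2 — look for an integer root (rational root theorem: any rational root is an integer divisor of 36). Testing λ = 6:
  p(6) = 216 - 432 + 252 - 36 = 0  ✓
  Dividing out (λ - 6): p(λ) = (λ - 6)(λ² - 6λ + 6).
Step 3 — remaining eigenvalues from the quadratic λ² - 6λ + 6 = 0:
  Δ = 6² - 4·6 = 36 - 24 = 12,  λ = (6 ± √12)/2 = (6 ± 3.4641)/2 ≈ 4.7321 or 1.2679.
  Sorted: λ_1 = 6,  λ_2 = 4.7321,  λ_3 = 1.2679  (check: sum = 12 = tr ✓).

Step 4 — unit eigenvector for λ_1 = 6: v spans the null space of (Sigma - λ_1 I), whose rows are
  r_1 = (-2, 1, 2),  r_2 = (1, -2, -1),  r_3 = (2, -1, -2).
  v is orthogonal to every row, so take v ∝ r_1 × r_2 = ((1)·(-1) - (2)·(-2), (2)·(1) - (-2)·(-1), (-2)·(-2) - (1)·(1)) = (3, 0, 3).
  Rescale (divide by 3): u = (1, 0, 1).
  ||u|| = √((1)² + (0)² + (1)²) = √(2) ≈ 1.4142,  v_1 = u/||u|| ≈ (0.7071, 0, 0.7071) (||v_1|| = 1).

λ_1 = 6,  λ_2 = 4.7321,  λ_3 = 1.2679;  v_1 ≈ (0.7071, 0, 0.7071)


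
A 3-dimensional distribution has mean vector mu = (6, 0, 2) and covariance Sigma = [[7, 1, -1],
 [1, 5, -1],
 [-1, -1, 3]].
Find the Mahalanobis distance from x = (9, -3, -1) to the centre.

Step 1 — centre the observation: (x - mu) = (3, -3, -3).

Step 2 — invert Sigma (cofactor / det for 3×3, or solve directly):
  Sigma^{-1} = [[0.1522, -0.0217, 0.0435],
 [-0.0217, 0.2174, 0.0652],
 [0.0435, 0.0652, 0.3696]].

Step 3 — form the quadratic (x - mu)^T · Sigma^{-1} · (x - mu):
  Sigma^{-1} · (x - mu) = (0.3913, -0.913, -1.1739).
  (x - mu)^T · [Sigma^{-1} · (x - mu)] = (3)·(0.3913) + (-3)·(-0.913) + (-3)·(-1.1739) = 7.4348.

Step 4 — take square root: d = √(7.4348) ≈ 2.7267.

d(x, mu) = √(7.4348) ≈ 2.7267


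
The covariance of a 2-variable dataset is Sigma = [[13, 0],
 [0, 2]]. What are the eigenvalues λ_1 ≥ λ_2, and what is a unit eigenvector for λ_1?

Step 1 — characteristic polynomial of 2×2 Sigma:
  det(Sigma - λI) = λ² - trace · λ + det = 0.
  trace = 13 + 2 = 15, det = 13·2 - (0)² = 26.
Step 2 — discriminant:
  Δ = trace² - 4·det = 225 - 104 = 121.
Step 3 — eigenvalues:
  λ = (trace ± √Δ)/2 = (15 ± 11)/2,
  λ_1 = 13,  λ_2 = 2.

Step 4 — unit eigenvector for λ_1: Sigma is diagonal, so its eigenvectors are the coordinate axes. λ_1 = 13 is the diagonal entry on the first coordinate axis, hence
  v_1 = (1, 0) (||v_1|| = 1).

λ_1 = 13,  λ_2 = 2;  v_1 ≈ (1, 0)


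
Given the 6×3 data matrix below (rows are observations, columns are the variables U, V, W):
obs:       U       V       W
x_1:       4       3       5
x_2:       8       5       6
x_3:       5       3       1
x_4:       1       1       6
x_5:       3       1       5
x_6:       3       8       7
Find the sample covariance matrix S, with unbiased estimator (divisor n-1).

Step 1 — column means:
  mean(U) = (4 + 8 + 5 + 1 + 3 + 3) / 6 = 24/6 = 4
  mean(V) = (3 + 5 + 3 + 1 + 1 + 8) / 6 = 21/6 = 3.5
  mean(W) = (5 + 6 + 1 + 6 + 5 + 7) / 6 = 30/6 = 5

Step 2 — sample covariance S[i,j] = (1/(n-1)) · Σ_k (x_{k,i} - mean_i) · (x_{k,j} - mean_j), with n-1 = 5.
  S[U,U] = ((0)·(0) + (4)·(4) + (1)·(1) + (-3)·(-3) + (-1)·(-1) + (-1)·(-1)) / 5 = 28/5 = 5.6
  S[U,V] = ((0)·(-0.5) + (4)·(1.5) + (1)·(-0.5) + (-3)·(-2.5) + (-1)·(-2.5) + (-1)·(4.5)) / 5 = 11/5 = 2.2
  S[U,W] = ((0)·(0) + (4)·(1) + (1)·(-4) + (-3)·(1) + (-1)·(0) + (-1)·(2)) / 5 = -5/5 = -1
  S[V,V] = ((-0.5)·(-0.5) + (1.5)·(1.5) + (-0.5)·(-0.5) + (-2.5)·(-2.5) + (-2.5)·(-2.5) + (4.5)·(4.5)) / 5 = 35.5/5 = 7.1
  S[V,W] = ((-0.5)·(0) + (1.5)·(1) + (-0.5)·(-4) + (-2.5)·(1) + (-2.5)·(0) + (4.5)·(2)) / 5 = 10/5 = 2
  S[W,W] = ((0)·(0) + (1)·(1) + (-4)·(-4) + (1)·(1) + (0)·(0) + (2)·(2)) / 5 = 22/5 = 4.4

S is symmetric (S[j,i] = S[i,j]). Assembling:

S = [[5.6, 2.2, -1],
 [2.2, 7.1, 2],
 [-1, 2, 4.4]]


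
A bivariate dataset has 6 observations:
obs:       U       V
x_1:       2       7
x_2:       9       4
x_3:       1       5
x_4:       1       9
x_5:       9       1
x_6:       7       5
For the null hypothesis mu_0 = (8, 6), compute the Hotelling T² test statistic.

Step 1 — sample mean vector:
  mean(U) = (2 + 9 + 1 + 1 + 9 + 7) / 6 = 29/6 = 4.8333
  mean(V) = (7 + 4 + 5 + 9 + 1 + 5) / 6 = 31/6 = 5.1667
  x̄ = (4.8333, 5.1667),  deviation x̄ - mu_0 = (4.8333, 5.1667) - (8, 6) = (-3.1667, -0.8333).

Step 2 — sample covariance matrix, S[i,j] = (1/(n-1)) · Σ_k (x_{k,i} - mean_i) · (x_{k,j} - mean_j), divisor n-1 = 5:
  S[U,U] = ((-2.8333)·(-2.8333) + (4.1667)·(4.1667) + (-3.8333)·(-3.8333) + (-3.8333)·(-3.8333) + (4.1667)·(4.1667) + (2.1667)·(2.1667)) / 5 = 76.8333/5 = 15.3667
  S[U,V] = ((-2.8333)·(1.8333) + (4.1667)·(-1.1667) + (-3.8333)·(-0.1667) + (-3.8333)·(3.8333) + (4.1667)·(-4.1667) + (2.1667)·(-0.1667)) / 5 = -41.8333/5 = -8.3667
  S[V,V] = ((1.8333)·(1.8333) + (-1.1667)·(-1.1667) + (-0.1667)·(-0.1667) + (3.8333)·(3.8333) + (-4.1667)·(-4.1667) + (-0.1667)·(-0.1667)) / 5 = 36.8333/5 = 7.3667
  S = [[15.3667, -8.3667],
 [-8.3667, 7.3667]].

Step 3 — invert S. det(S) = 15.3667·7.3667 - (-8.3667)² = 43.2.
  S^{-1} = (1/det) · [[d, -b], [-b, a]] = [[0.1705, 0.1937],
 [0.1937, 0.3557]].

Step 4 — quadratic form (x̄ - mu_0)^T · S^{-1} · (x̄ - mu_0):
  S^{-1} · (x̄ - mu_0) = (-0.7014, -0.9097),
  (x̄ - mu_0)^T · [...] = (-3.1667)·(-0.7014) + (-0.8333)·(-0.9097) = 2.9792.

Step 5 — scale by n: T² = 6 · 2.9792 = 17.875.

T² ≈ 17.875


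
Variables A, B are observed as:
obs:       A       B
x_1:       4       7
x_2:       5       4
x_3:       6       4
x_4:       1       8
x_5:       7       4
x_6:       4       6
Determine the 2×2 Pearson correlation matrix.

Step 1 — column means:
  mean(A) = (4 + 5 + 6 + 1 + 7 + 4) / 6 = 27/6 = 4.5
  mean(B) = (7 + 4 + 4 + 8 + 4 + 6) / 6 = 33/6 = 5.5

Step 2 — sample variances and covariances s[i,j] = (1/(n-1)) · Σ_k (x_{k,i} - mean_i) · (x_{k,j} - mean_j), with n-1 = 5:
  s[A,A] = ((-0.5)·(-0.5) + (0.5)·(0.5) + (1.5)·(1.5) + (-3.5)·(-3.5) + (2.5)·(2.5) + (-0.5)·(-0.5)) / 5 = 21.5/5 = 4.3
  s[A,B] = ((-0.5)·(1.5) + (0.5)·(-1.5) + (1.5)·(-1.5) + (-3.5)·(2.5) + (2.5)·(-1.5) + (-0.5)·(0.5)) / 5 = -16.5/5 = -3.3
  s[B,B] = ((1.5)·(1.5) + (-1.5)·(-1.5) + (-1.5)·(-1.5) + (2.5)·(2.5) + (-1.5)·(-1.5) + (0.5)·(0.5)) / 5 = 15.5/5 = 3.1
  Sample standard deviations s_i = √(s[i,i]):
  s(A) = √(4.3) = 2.0736
  s(B) = √(3.1) = 1.7607

Step 3 — r_{ij} = s_{ij} / (s_i · s_j):
  r[A,A] = 1 (diagonal).
  r[A,B] = -3.3 / (2.0736 · 1.7607) = -3.3 / 3.651 = -0.9039
  r[B,B] = 1 (diagonal).

R is symmetric with unit diagonal. Assembling:

R = [[1, -0.9039],
 [-0.9039, 1]]


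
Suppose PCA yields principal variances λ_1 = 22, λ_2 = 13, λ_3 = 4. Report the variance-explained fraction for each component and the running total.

Step 1 — total variance = trace(Sigma) = Σ λ_i = 22 + 13 + 4 = 39.

Step 2 — fraction explained by component i = λ_i / Σ λ:
  PC1: 22/39 = 0.5641
  PC2: 13/39 = 0.3333
  PC3: 4/39 = 0.1026

Step 3 — cumulative fraction after k components = (λ_1 + ... + λ_k) / Σ λ:
  k = 1: 22/39 = 0.5641
  k = 2: (22 + 13)/39 = 35/39 = 0.8974
  k = 3: (22 + 13 + 4)/39 = 39/39 = 1

Summary (fraction, with percent):

explained: PC1 0.5641 (56.41%), PC2 0.3333 (33.33%), PC3 0.1026 (10.26%);  cumulative: 0.5641, 0.8974, 1


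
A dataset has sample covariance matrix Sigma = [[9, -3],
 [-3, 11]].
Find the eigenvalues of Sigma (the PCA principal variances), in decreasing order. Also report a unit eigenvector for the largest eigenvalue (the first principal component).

Step 1 — characteristic polynomial of 2×2 Sigma:
  det(Sigma - λI) = λ² - trace · λ + det = 0.
  trace = 9 + 11 = 20, det = 9·11 - (-3)² = 90.
Step 2 — discriminant:
  Δ = trace² - 4·det = 400 - 360 = 40.
Step 3 — eigenvalues:
  λ = (trace ± √Δ)/2 = (20 ± 6.3246)/2,
  λ_1 = 13.1623,  λ_2 = 6.8377.

Step 4 — unit eigenvector for λ_1: solve (Sigma - λ_1 I)v = 0. First row:
  (9 - 13.1623)·v_x + (-3)·v_y = 0, i.e. (-4.1623)·v_x + (-3)·v_y = 0,
  so v ∝ (b, λ_1 - a) = (-3, 4.1623); multiply by -1 so the first entry is positive: u = (3, -4.1623).
  ||u|| = √((3)² + (-4.1623)²) = √(26.3246) ≈ 5.1307,
  v_1 = u/||u|| ≈ (0.5847, -0.8112) (||v_1|| = 1).

λ_1 = 13.1623,  λ_2 = 6.8377;  v_1 ≈ (0.5847, -0.8112)


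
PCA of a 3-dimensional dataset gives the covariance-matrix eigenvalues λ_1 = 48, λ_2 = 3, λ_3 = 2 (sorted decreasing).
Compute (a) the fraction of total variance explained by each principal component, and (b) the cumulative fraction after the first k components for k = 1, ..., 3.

Step 1 — total variance = trace(Sigma) = Σ λ_i = 48 + 3 + 2 = 53.

Step 2 — fraction explained by component i = λ_i / Σ λ:
  PC1: 48/53 = 0.9057
  PC2: 3/53 = 0.0566
  PC3: 2/53 = 0.0377

Step 3 — cumulative fraction after k components = (λ_1 + ... + λ_k) / Σ λ:
  k = 1: 48/53 = 0.9057
  k = 2: (48 + 3)/53 = 51/53 = 0.9623
  k = 3: (48 + 3 + 2)/53 = 53/53 = 1

Summary (fraction, with percent):

explained: PC1 0.9057 (90.57%), PC2 0.0566 (5.66%), PC3 0.0377 (3.77%);  cumulative: 0.9057, 0.9623, 1


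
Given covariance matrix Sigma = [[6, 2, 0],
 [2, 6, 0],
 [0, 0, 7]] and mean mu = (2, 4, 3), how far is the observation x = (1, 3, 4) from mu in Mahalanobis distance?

Step 1 — centre the observation: (x - mu) = (-1, -1, 1).

Step 2 — invert Sigma (cofactor / det for 3×3, or solve directly):
  Sigma^{-1} = [[0.1875, -0.0625, 0],
 [-0.0625, 0.1875, 0],
 [0, 0, 0.1429]].

Step 3 — form the quadratic (x - mu)^T · Sigma^{-1} · (x - mu):
  Sigma^{-1} · (x - mu) = (-0.125, -0.125, 0.1429).
  (x - mu)^T · [Sigma^{-1} · (x - mu)] = (-1)·(-0.125) + (-1)·(-0.125) + (1)·(0.1429) = 0.3929.

Step 4 — take square root: d = √(0.3929) ≈ 0.6268.

d(x, mu) = √(0.3929) ≈ 0.6268


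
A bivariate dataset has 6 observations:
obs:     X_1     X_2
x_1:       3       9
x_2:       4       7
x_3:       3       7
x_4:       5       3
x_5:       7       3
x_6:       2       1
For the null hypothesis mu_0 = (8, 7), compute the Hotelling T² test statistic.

Step 1 — sample mean vector:
  mean(X_1) = (3 + 4 + 3 + 5 + 7 + 2) / 6 = 24/6 = 4
  mean(X_2) = (9 + 7 + 7 + 3 + 3 + 1) / 6 = 30/6 = 5
  x̄ = (4, 5),  deviation x̄ - mu_0 = (4, 5) - (8, 7) = (-4, -2).

Step 2 — sample covariance matrix, S[i,j] = (1/(n-1)) · Σ_k (x_{k,i} - mean_i) · (x_{k,j} - mean_j), divisor n-1 = 5:
  S[X_1,X_1] = ((-1)·(-1) + (0)·(0) + (-1)·(-1) + (1)·(1) + (3)·(3) + (-2)·(-2)) / 5 = 16/5 = 3.2
  S[X_1,X_2] = ((-1)·(4) + (0)·(2) + (-1)·(2) + (1)·(-2) + (3)·(-2) + (-2)·(-4)) / 5 = -6/5 = -1.2
  S[X_2,X_2] = ((4)·(4) + (2)·(2) + (2)·(2) + (-2)·(-2) + (-2)·(-2) + (-4)·(-4)) / 5 = 48/5 = 9.6
  S = [[3.2, -1.2],
 [-1.2, 9.6]].

Step 3 — invert S. det(S) = 3.2·9.6 - (-1.2)² = 29.28.
  S^{-1} = (1/det) · [[d, -b], [-b, a]] = [[0.3279, 0.041],
 [0.041, 0.1093]].

Step 4 — quadratic form (x̄ - mu_0)^T · S^{-1} · (x̄ - mu_0):
  S^{-1} · (x̄ - mu_0) = (-1.3934, -0.3825),
  (x̄ - mu_0)^T · [...] = (-4)·(-1.3934) + (-2)·(-0.3825) = 6.3388.

Step 5 — scale by n: T² = 6 · 6.3388 = 38.0328.

T² ≈ 38.0328


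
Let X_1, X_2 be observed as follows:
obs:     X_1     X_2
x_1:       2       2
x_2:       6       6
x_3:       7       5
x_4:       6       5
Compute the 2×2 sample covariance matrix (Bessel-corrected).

Step 1 — column means:
  mean(X_1) = (2 + 6 + 7 + 6) / 4 = 21/4 = 5.25
  mean(X_2) = (2 + 6 + 5 + 5) / 4 = 18/4 = 4.5

Step 2 — sample covariance S[i,j] = (1/(n-1)) · Σ_k (x_{k,i} - mean_i) · (x_{k,j} - mean_j), with n-1 = 3.
  S[X_1,X_1] = ((-3.25)·(-3.25) + (0.75)·(0.75) + (1.75)·(1.75) + (0.75)·(0.75)) / 3 = 14.75/3 = 4.9167
  S[X_1,X_2] = ((-3.25)·(-2.5) + (0.75)·(1.5) + (1.75)·(0.5) + (0.75)·(0.5)) / 3 = 10.5/3 = 3.5
  S[X_2,X_2] = ((-2.5)·(-2.5) + (1.5)·(1.5) + (0.5)·(0.5) + (0.5)·(0.5)) / 3 = 9/3 = 3

S is symmetric (S[j,i] = S[i,j]). Assembling:

S = [[4.9167, 3.5],
 [3.5, 3]]


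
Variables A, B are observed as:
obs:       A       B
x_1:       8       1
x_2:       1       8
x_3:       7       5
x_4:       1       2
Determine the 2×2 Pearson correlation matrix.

Step 1 — column means:
  mean(A) = (8 + 1 + 7 + 1) / 4 = 17/4 = 4.25
  mean(B) = (1 + 8 + 5 + 2) / 4 = 16/4 = 4

Step 2 — sample variances and covariances s[i,j] = (1/(n-1)) · Σ_k (x_{k,i} - mean_i) · (x_{k,j} - mean_j), with n-1 = 3:
  s[A,A] = ((3.75)·(3.75) + (-3.25)·(-3.25) + (2.75)·(2.75) + (-3.25)·(-3.25)) / 3 = 42.75/3 = 14.25
  s[A,B] = ((3.75)·(-3) + (-3.25)·(4) + (2.75)·(1) + (-3.25)·(-2)) / 3 = -15/3 = -5
  s[B,B] = ((-3)·(-3) + (4)·(4) + (1)·(1) + (-2)·(-2)) / 3 = 30/3 = 10
  Sample standard deviations s_i = √(s[i,i]):
  s(A) = √(14.25) = 3.7749
  s(B) = √(10) = 3.1623

Step 3 — r_{ij} = s_{ij} / (s_i · s_j):
  r[A,A] = 1 (diagonal).
  r[A,B] = -5 / (3.7749 · 3.1623) = -5 / 11.9373 = -0.4189
  r[B,B] = 1 (diagonal).

R is symmetric with unit diagonal. Assembling:

R = [[1, -0.4189],
 [-0.4189, 1]]


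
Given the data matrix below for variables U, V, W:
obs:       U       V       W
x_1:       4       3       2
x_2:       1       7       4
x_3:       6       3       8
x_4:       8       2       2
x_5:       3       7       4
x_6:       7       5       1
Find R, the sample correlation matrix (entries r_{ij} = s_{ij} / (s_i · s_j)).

Step 1 — column means:
  mean(U) = (4 + 1 + 6 + 8 + 3 + 7) / 6 = 29/6 = 4.8333
  mean(V) = (3 + 7 + 3 + 2 + 7 + 5) / 6 = 27/6 = 4.5
  mean(W) = (2 + 4 + 8 + 2 + 4 + 1) / 6 = 21/6 = 3.5

Step 2 — sample variances and covariances s[i,j] = (1/(n-1)) · Σ_k (x_{k,i} - mean_i) · (x_{k,j} - mean_j), with n-1 = 5:
  s[U,U] = ((-0.8333)·(-0.8333) + (-3.8333)·(-3.8333) + (1.1667)·(1.1667) + (3.1667)·(3.1667) + (-1.8333)·(-1.8333) + (2.1667)·(2.1667)) / 5 = 34.8333/5 = 6.9667
  s[U,V] = ((-0.8333)·(-1.5) + (-3.8333)·(2.5) + (1.1667)·(-1.5) + (3.1667)·(-2.5) + (-1.8333)·(2.5) + (2.1667)·(0.5)) / 5 = -21.5/5 = -4.3
  s[U,W] = ((-0.8333)·(-1.5) + (-3.8333)·(0.5) + (1.1667)·(4.5) + (3.1667)·(-1.5) + (-1.8333)·(0.5) + (2.1667)·(-2.5)) / 5 = -6.5/5 = -1.3
  s[V,V] = ((-1.5)·(-1.5) + (2.5)·(2.5) + (-1.5)·(-1.5) + (-2.5)·(-2.5) + (2.5)·(2.5) + (0.5)·(0.5)) / 5 = 23.5/5 = 4.7
  s[V,W] = ((-1.5)·(-1.5) + (2.5)·(0.5) + (-1.5)·(4.5) + (-2.5)·(-1.5) + (2.5)·(0.5) + (0.5)·(-2.5)) / 5 = 0.5/5 = 0.1
  s[W,W] = ((-1.5)·(-1.5) + (0.5)·(0.5) + (4.5)·(4.5) + (-1.5)·(-1.5) + (0.5)·(0.5) + (-2.5)·(-2.5)) / 5 = 31.5/5 = 6.3
  Sample standard deviations s_i = √(s[i,i]):
  s(U) = √(6.9667) = 2.6394
  s(V) = √(4.7) = 2.1679
  s(W) = √(6.3) = 2.51

Step 3 — r_{ij} = s_{ij} / (s_i · s_j):
  r[U,U] = 1 (diagonal).
  r[U,V] = -4.3 / (2.6394 · 2.1679) = -4.3 / 5.7222 = -0.7515
  r[U,W] = -1.3 / (2.6394 · 2.51) = -1.3 / 6.625 = -0.1962
  r[V,V] = 1 (diagonal).
  r[V,W] = 0.1 / (2.1679 · 2.51) = 0.1 / 5.4415 = 0.0184
  r[W,W] = 1 (diagonal).

R is symmetric with unit diagonal. Assembling:

R = [[1, -0.7515, -0.1962],
 [-0.7515, 1, 0.0184],
 [-0.1962, 0.0184, 1]]


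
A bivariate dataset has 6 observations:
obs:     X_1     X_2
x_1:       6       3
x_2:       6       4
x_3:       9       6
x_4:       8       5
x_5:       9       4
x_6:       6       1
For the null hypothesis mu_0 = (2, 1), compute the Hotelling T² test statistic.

Step 1 — sample mean vector:
  mean(X_1) = (6 + 6 + 9 + 8 + 9 + 6) / 6 = 44/6 = 7.3333
  mean(X_2) = (3 + 4 + 6 + 5 + 4 + 1) / 6 = 23/6 = 3.8333
  x̄ = (7.3333, 3.8333),  deviation x̄ - mu_0 = (7.3333, 3.8333) - (2, 1) = (5.3333, 2.8333).

Step 2 — sample covariance matrix, S[i,j] = (1/(n-1)) · Σ_k (x_{k,i} - mean_i) · (x_{k,j} - mean_j), divisor n-1 = 5:
  S[X_1,X_1] = ((-1.3333)·(-1.3333) + (-1.3333)·(-1.3333) + (1.6667)·(1.6667) + (0.6667)·(0.6667) + (1.6667)·(1.6667) + (-1.3333)·(-1.3333)) / 5 = 11.3333/5 = 2.2667
  S[X_1,X_2] = ((-1.3333)·(-0.8333) + (-1.3333)·(0.1667) + (1.6667)·(2.1667) + (0.6667)·(1.1667) + (1.6667)·(0.1667) + (-1.3333)·(-2.8333)) / 5 = 9.3333/5 = 1.8667
  S[X_2,X_2] = ((-0.8333)·(-0.8333) + (0.1667)·(0.1667) + (2.1667)·(2.1667) + (1.1667)·(1.1667) + (0.1667)·(0.1667) + (-2.8333)·(-2.8333)) / 5 = 14.8333/5 = 2.9667
  S = [[2.2667, 1.8667],
 [1.8667, 2.9667]].

Step 3 — invert S. det(S) = 2.2667·2.9667 - (1.8667)² = 3.24.
  S^{-1} = (1/det) · [[d, -b], [-b, a]] = [[0.9156, -0.5761],
 [-0.5761, 0.6996]].

Step 4 — quadratic form (x̄ - mu_0)^T · S^{-1} · (x̄ - mu_0):
  S^{-1} · (x̄ - mu_0) = (3.251, -1.0905),
  (x̄ - mu_0)^T · [...] = (5.3333)·(3.251) + (2.8333)·(-1.0905) = 14.249.

Step 5 — scale by n: T² = 6 · 14.249 = 85.4938.

T² ≈ 85.4938


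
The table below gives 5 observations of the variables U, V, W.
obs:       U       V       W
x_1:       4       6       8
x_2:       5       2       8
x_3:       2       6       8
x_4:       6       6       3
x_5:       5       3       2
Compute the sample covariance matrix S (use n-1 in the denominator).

Step 1 — column means:
  mean(U) = (4 + 5 + 2 + 6 + 5) / 5 = 22/5 = 4.4
  mean(V) = (6 + 2 + 6 + 6 + 3) / 5 = 23/5 = 4.6
  mean(W) = (8 + 8 + 8 + 3 + 2) / 5 = 29/5 = 5.8

Step 2 — sample covariance S[i,j] = (1/(n-1)) · Σ_k (x_{k,i} - mean_i) · (x_{k,j} - mean_j), with n-1 = 4.
  S[U,U] = ((-0.4)·(-0.4) + (0.6)·(0.6) + (-2.4)·(-2.4) + (1.6)·(1.6) + (0.6)·(0.6)) / 4 = 9.2/4 = 2.3
  S[U,V] = ((-0.4)·(1.4) + (0.6)·(-2.6) + (-2.4)·(1.4) + (1.6)·(1.4) + (0.6)·(-1.6)) / 4 = -4.2/4 = -1.05
  S[U,W] = ((-0.4)·(2.2) + (0.6)·(2.2) + (-2.4)·(2.2) + (1.6)·(-2.8) + (0.6)·(-3.8)) / 4 = -11.6/4 = -2.9
  S[V,V] = ((1.4)·(1.4) + (-2.6)·(-2.6) + (1.4)·(1.4) + (1.4)·(1.4) + (-1.6)·(-1.6)) / 4 = 15.2/4 = 3.8
  S[V,W] = ((1.4)·(2.2) + (-2.6)·(2.2) + (1.4)·(2.2) + (1.4)·(-2.8) + (-1.6)·(-3.8)) / 4 = 2.6/4 = 0.65
  S[W,W] = ((2.2)·(2.2) + (2.2)·(2.2) + (2.2)·(2.2) + (-2.8)·(-2.8) + (-3.8)·(-3.8)) / 4 = 36.8/4 = 9.2

S is symmetric (S[j,i] = S[i,j]). Assembling:

S = [[2.3, -1.05, -2.9],
 [-1.05, 3.8, 0.65],
 [-2.9, 0.65, 9.2]]


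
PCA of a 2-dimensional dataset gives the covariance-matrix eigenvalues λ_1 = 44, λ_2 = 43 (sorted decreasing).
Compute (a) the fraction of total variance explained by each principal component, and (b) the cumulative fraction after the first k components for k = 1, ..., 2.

Step 1 — total variance = trace(Sigma) = Σ λ_i = 44 + 43 = 87.

Step 2 — fraction explained by component i = λ_i / Σ λ:
  PC1: 44/87 = 0.5057
  PC2: 43/87 = 0.4943

Step 3 — cumulative fraction after k components = (λ_1 + ... + λ_k) / Σ λ:
  k = 1: 44/87 = 0.5057
  k = 2: (44 + 43)/87 = 87/87 = 1

Summary (fraction, with percent):

explained: PC1 0.5057 (50.57%), PC2 0.4943 (49.43%);  cumulative: 0.5057, 1


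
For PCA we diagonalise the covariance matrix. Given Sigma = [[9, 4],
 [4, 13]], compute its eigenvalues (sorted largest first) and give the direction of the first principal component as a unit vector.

Step 1 — characteristic polynomial of 2×2 Sigma:
  det(Sigma - λI) = λ² - trace · λ + det = 0.
  trace = 9 + 13 = 22, det = 9·13 - (4)² = 101.
Step 2 — discriminant:
  Δ = trace² - 4·det = 484 - 404 = 80.
Step 3 — eigenvalues:
  λ = (trace ± √Δ)/2 = (22 ± 8.9443)/2,
  λ_1 = 15.4721,  λ_2 = 6.5279.

Step 4 — unit eigenvector for λ_1: solve (Sigma - λ_1 I)v = 0. First row:
  (9 - 15.4721)·v_x + (4)·v_y = 0, i.e. (-6.4721)·v_x + (4)·v_y = 0,
  so v ∝ (b, λ_1 - a) = (4, 6.4721) = u.
  ||u|| = √((4)² + (6.4721)²) = √(57.8885) ≈ 7.6085,
  v_1 = u/||u|| ≈ (0.5257, 0.8507) (||v_1|| = 1).

λ_1 = 15.4721,  λ_2 = 6.5279;  v_1 ≈ (0.5257, 0.8507)


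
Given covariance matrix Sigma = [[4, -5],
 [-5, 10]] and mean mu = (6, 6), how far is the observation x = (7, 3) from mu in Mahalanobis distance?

Step 1 — centre the observation: (x - mu) = (1, -3).

Step 2 — invert Sigma. det(Sigma) = 4·10 - (-5)² = 15.
  Sigma^{-1} = (1/det) · [[d, -b], [-b, a]] = [[0.6667, 0.3333],
 [0.3333, 0.2667]].

Step 3 — form the quadratic (x - mu)^T · Sigma^{-1} · (x - mu):
  Sigma^{-1} · (x - mu) = (-0.3333, -0.4667).
  (x - mu)^T · [Sigma^{-1} · (x - mu)] = (1)·(-0.3333) + (-3)·(-0.4667) = 1.0667.

Step 4 — take square root: d = √(1.0667) ≈ 1.0328.

d(x, mu) = √(1.0667) ≈ 1.0328


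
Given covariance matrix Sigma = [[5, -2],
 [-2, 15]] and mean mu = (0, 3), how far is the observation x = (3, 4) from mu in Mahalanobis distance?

Step 1 — centre the observation: (x - mu) = (3, 1).

Step 2 — invert Sigma. det(Sigma) = 5·15 - (-2)² = 71.
  Sigma^{-1} = (1/det) · [[d, -b], [-b, a]] = [[0.2113, 0.0282],
 [0.0282, 0.0704]].

Step 3 — form the quadratic (x - mu)^T · Sigma^{-1} · (x - mu):
  Sigma^{-1} · (x - mu) = (0.662, 0.1549).
  (x - mu)^T · [Sigma^{-1} · (x - mu)] = (3)·(0.662) + (1)·(0.1549) = 2.1408.

Step 4 — take square root: d = √(2.1408) ≈ 1.4632.

d(x, mu) = √(2.1408) ≈ 1.4632


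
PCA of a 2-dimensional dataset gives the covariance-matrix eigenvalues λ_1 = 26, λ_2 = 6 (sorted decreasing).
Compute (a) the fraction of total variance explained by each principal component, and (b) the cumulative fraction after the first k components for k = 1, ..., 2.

Step 1 — total variance = trace(Sigma) = Σ λ_i = 26 + 6 = 32.

Step 2 — fraction explained by component i = λ_i / Σ λ:
  PC1: 26/32 = 0.8125
  PC2: 6/32 = 0.1875

Step 3 — cumulative fraction after k components = (λ_1 + ... + λ_k) / Σ λ:
  k = 1: 26/32 = 0.8125
  k = 2: (26 + 6)/32 = 32/32 = 1

Summary (fraction, with percent):

explained: PC1 0.8125 (81.25%), PC2 0.1875 (18.75%);  cumulative: 0.8125, 1


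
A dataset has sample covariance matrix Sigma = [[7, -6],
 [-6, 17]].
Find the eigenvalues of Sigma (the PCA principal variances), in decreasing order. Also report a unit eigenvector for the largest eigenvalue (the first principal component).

Step 1 — characteristic polynomial of 2×2 Sigma:
  det(Sigma - λI) = λ² - trace · λ + det = 0.
  trace = 7 + 17 = 24, det = 7·17 - (-6)² = 83.
Step 2 — discriminant:
  Δ = trace² - 4·det = 576 - 332 = 244.
Step 3 — eigenvalues:
  λ = (trace ± √Δ)/2 = (24 ± 15.6205)/2,
  λ_1 = 19.8102,  λ_2 = 4.1898.

Step 4 — unit eigenvector for λ_1: solve (Sigma - λ_1 I)v = 0. First row:
  (7 - 19.8102)·v_x + (-6)·v_y = 0, i.e. (-12.8102)·v_x + (-6)·v_y = 0,
  so v ∝ (b, λ_1 - a) = (-6, 12.8102); multiply by -1 so the first entry is positive: u = (6, -12.8102).
  ||u|| = √((6)² + (-12.8102)²) = √(200.1025) ≈ 14.1458,
  v_1 = u/||u|| ≈ (0.4242, -0.9056) (||v_1|| = 1).

λ_1 = 19.8102,  λ_2 = 4.1898;  v_1 ≈ (0.4242, -0.9056)


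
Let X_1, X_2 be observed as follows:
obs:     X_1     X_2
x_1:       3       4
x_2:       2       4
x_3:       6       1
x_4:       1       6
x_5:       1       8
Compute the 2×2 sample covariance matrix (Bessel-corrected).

Step 1 — column means:
  mean(X_1) = (3 + 2 + 6 + 1 + 1) / 5 = 13/5 = 2.6
  mean(X_2) = (4 + 4 + 1 + 6 + 8) / 5 = 23/5 = 4.6

Step 2 — sample covariance S[i,j] = (1/(n-1)) · Σ_k (x_{k,i} - mean_i) · (x_{k,j} - mean_j), with n-1 = 4.
  S[X_1,X_1] = ((0.4)·(0.4) + (-0.6)·(-0.6) + (3.4)·(3.4) + (-1.6)·(-1.6) + (-1.6)·(-1.6)) / 4 = 17.2/4 = 4.3
  S[X_1,X_2] = ((0.4)·(-0.6) + (-0.6)·(-0.6) + (3.4)·(-3.6) + (-1.6)·(1.4) + (-1.6)·(3.4)) / 4 = -19.8/4 = -4.95
  S[X_2,X_2] = ((-0.6)·(-0.6) + (-0.6)·(-0.6) + (-3.6)·(-3.6) + (1.4)·(1.4) + (3.4)·(3.4)) / 4 = 27.2/4 = 6.8

S is symmetric (S[j,i] = S[i,j]). Assembling:

S = [[4.3, -4.95],
 [-4.95, 6.8]]


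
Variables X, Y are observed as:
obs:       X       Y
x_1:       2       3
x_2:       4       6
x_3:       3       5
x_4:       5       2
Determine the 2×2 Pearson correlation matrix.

Step 1 — column means:
  mean(X) = (2 + 4 + 3 + 5) / 4 = 14/4 = 3.5
  mean(Y) = (3 + 6 + 5 + 2) / 4 = 16/4 = 4

Step 2 — sample variances and covariances s[i,j] = (1/(n-1)) · Σ_k (x_{k,i} - mean_i) · (x_{k,j} - mean_j), with n-1 = 3:
  s[X,X] = ((-1.5)·(-1.5) + (0.5)·(0.5) + (-0.5)·(-0.5) + (1.5)·(1.5)) / 3 = 5/3 = 1.6667
  s[X,Y] = ((-1.5)·(-1) + (0.5)·(2) + (-0.5)·(1) + (1.5)·(-2)) / 3 = -1/3 = -0.3333
  s[Y,Y] = ((-1)·(-1) + (2)·(2) + (1)·(1) + (-2)·(-2)) / 3 = 10/3 = 3.3333
  Sample standard deviations s_i = √(s[i,i]):
  s(X) = √(1.6667) = 1.291
  s(Y) = √(3.3333) = 1.8257

Step 3 — r_{ij} = s_{ij} / (s_i · s_j):
  r[X,X] = 1 (diagonal).
  r[X,Y] = -0.3333 / (1.291 · 1.8257) = -0.3333 / 2.357 = -0.1414
  r[Y,Y] = 1 (diagonal).

R is symmetric with unit diagonal. Assembling:

R = [[1, -0.1414],
 [-0.1414, 1]]


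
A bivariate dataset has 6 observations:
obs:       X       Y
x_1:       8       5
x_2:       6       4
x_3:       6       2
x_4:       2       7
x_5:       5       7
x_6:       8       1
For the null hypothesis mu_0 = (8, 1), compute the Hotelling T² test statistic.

Step 1 — sample mean vector:
  mean(X) = (8 + 6 + 6 + 2 + 5 + 8) / 6 = 35/6 = 5.8333
  mean(Y) = (5 + 4 + 2 + 7 + 7 + 1) / 6 = 26/6 = 4.3333
  x̄ = (5.8333, 4.3333),  deviation x̄ - mu_0 = (5.8333, 4.3333) - (8, 1) = (-2.1667, 3.3333).

Step 2 — sample covariance matrix, S[i,j] = (1/(n-1)) · Σ_k (x_{k,i} - mean_i) · (x_{k,j} - mean_j), divisor n-1 = 5:
  S[X,X] = ((2.1667)·(2.1667) + (0.1667)·(0.1667) + (0.1667)·(0.1667) + (-3.8333)·(-3.8333) + (-0.8333)·(-0.8333) + (2.1667)·(2.1667)) / 5 = 24.8333/5 = 4.9667
  S[X,Y] = ((2.1667)·(0.6667) + (0.1667)·(-0.3333) + (0.1667)·(-2.3333) + (-3.8333)·(2.6667) + (-0.8333)·(2.6667) + (2.1667)·(-3.3333)) / 5 = -18.6667/5 = -3.7333
  S[Y,Y] = ((0.6667)·(0.6667) + (-0.3333)·(-0.3333) + (-2.3333)·(-2.3333) + (2.6667)·(2.6667) + (2.6667)·(2.6667) + (-3.3333)·(-3.3333)) / 5 = 31.3333/5 = 6.2667
  S = [[4.9667, -3.7333],
 [-3.7333, 6.2667]].

Step 3 — invert S. det(S) = 4.9667·6.2667 - (-3.7333)² = 17.1867.
  S^{-1} = (1/det) · [[d, -b], [-b, a]] = [[0.3646, 0.2172],
 [0.2172, 0.289]].

Step 4 — quadratic form (x̄ - mu_0)^T · S^{-1} · (x̄ - mu_0):
  S^{-1} · (x̄ - mu_0) = (-0.0659, 0.4926),
  (x̄ - mu_0)^T · [...] = (-2.1667)·(-0.0659) + (3.3333)·(0.4926) = 1.785.

Step 5 — scale by n: T² = 6 · 1.785 = 10.7099.

T² ≈ 10.7099


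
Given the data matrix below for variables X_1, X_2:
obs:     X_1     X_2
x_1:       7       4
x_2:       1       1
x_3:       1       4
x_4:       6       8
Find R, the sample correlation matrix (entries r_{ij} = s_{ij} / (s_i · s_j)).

Step 1 — column means:
  mean(X_1) = (7 + 1 + 1 + 6) / 4 = 15/4 = 3.75
  mean(X_2) = (4 + 1 + 4 + 8) / 4 = 17/4 = 4.25

Step 2 — sample variances and covariances s[i,j] = (1/(n-1)) · Σ_k (x_{k,i} - mean_i) · (x_{k,j} - mean_j), with n-1 = 3:
  s[X_1,X_1] = ((3.25)·(3.25) + (-2.75)·(-2.75) + (-2.75)·(-2.75) + (2.25)·(2.25)) / 3 = 30.75/3 = 10.25
  s[X_1,X_2] = ((3.25)·(-0.25) + (-2.75)·(-3.25) + (-2.75)·(-0.25) + (2.25)·(3.75)) / 3 = 17.25/3 = 5.75
  s[X_2,X_2] = ((-0.25)·(-0.25) + (-3.25)·(-3.25) + (-0.25)·(-0.25) + (3.75)·(3.75)) / 3 = 24.75/3 = 8.25
  Sample standard deviations s_i = √(s[i,i]):
  s(X_1) = √(10.25) = 3.2016
  s(X_2) = √(8.25) = 2.8723

Step 3 — r_{ij} = s_{ij} / (s_i · s_j):
  r[X_1,X_1] = 1 (diagonal).
  r[X_1,X_2] = 5.75 / (3.2016 · 2.8723) = 5.75 / 9.1958 = 0.6253
  r[X_2,X_2] = 1 (diagonal).

R is symmetric with unit diagonal. Assembling:

R = [[1, 0.6253],
 [0.6253, 1]]


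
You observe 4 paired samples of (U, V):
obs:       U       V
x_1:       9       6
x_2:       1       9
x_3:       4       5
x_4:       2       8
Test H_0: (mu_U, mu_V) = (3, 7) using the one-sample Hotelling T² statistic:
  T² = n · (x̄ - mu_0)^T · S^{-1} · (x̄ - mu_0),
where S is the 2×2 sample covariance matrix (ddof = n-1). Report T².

Step 1 — sample mean vector:
  mean(U) = (9 + 1 + 4 + 2) / 4 = 16/4 = 4
  mean(V) = (6 + 9 + 5 + 8) / 4 = 28/4 = 7
  x̄ = (4, 7),  deviation x̄ - mu_0 = (4, 7) - (3, 7) = (1, 0).

Step 2 — sample covariance matrix, S[i,j] = (1/(n-1)) · Σ_k (x_{k,i} - mean_i) · (x_{k,j} - mean_j), divisor n-1 = 3:
  S[U,U] = ((5)·(5) + (-3)·(-3) + (0)·(0) + (-2)·(-2)) / 3 = 38/3 = 12.6667
  S[U,V] = ((5)·(-1) + (-3)·(2) + (0)·(-2) + (-2)·(1)) / 3 = -13/3 = -4.3333
  S[V,V] = ((-1)·(-1) + (2)·(2) + (-2)·(-2) + (1)·(1)) / 3 = 10/3 = 3.3333
  S = [[12.6667, -4.3333],
 [-4.3333, 3.3333]].

Step 3 — invert S. det(S) = 12.6667·3.3333 - (-4.3333)² = 23.4444.
  S^{-1} = (1/det) · [[d, -b], [-b, a]] = [[0.1422, 0.1848],
 [0.1848, 0.5403]].

Step 4 — quadratic form (x̄ - mu_0)^T · S^{-1} · (x̄ - mu_0):
  S^{-1} · (x̄ - mu_0) = (0.1422, 0.1848),
  (x̄ - mu_0)^T · [...] = (1)·(0.1422) + (0)·(0.1848) = 0.1422.

Step 5 — scale by n: T² = 4 · 0.1422 = 0.5687.

T² ≈ 0.5687


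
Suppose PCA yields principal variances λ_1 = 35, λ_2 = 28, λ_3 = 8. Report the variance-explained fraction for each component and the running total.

Step 1 — total variance = trace(Sigma) = Σ λ_i = 35 + 28 + 8 = 71.

Step 2 — fraction explained by component i = λ_i / Σ λ:
  PC1: 35/71 = 0.493
  PC2: 28/71 = 0.3944
  PC3: 8/71 = 0.1127

Step 3 — cumulative fraction after k components = (λ_1 + ... + λ_k) / Σ λ:
  k = 1: 35/71 = 0.493
  k = 2: (35 + 28)/71 = 63/71 = 0.8873
  k = 3: (35 + 28 + 8)/71 = 71/71 = 1

Summary (fraction, with percent):

explained: PC1 0.493 (49.3%), PC2 0.3944 (39.44%), PC3 0.1127 (11.27%);  cumulative: 0.493, 0.8873, 1


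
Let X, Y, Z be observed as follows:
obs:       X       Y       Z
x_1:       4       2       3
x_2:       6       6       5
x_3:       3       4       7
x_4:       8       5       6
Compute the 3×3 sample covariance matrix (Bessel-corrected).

Step 1 — column means:
  mean(X) = (4 + 6 + 3 + 8) / 4 = 21/4 = 5.25
  mean(Y) = (2 + 6 + 4 + 5) / 4 = 17/4 = 4.25
  mean(Z) = (3 + 5 + 7 + 6) / 4 = 21/4 = 5.25

Step 2 — sample covariance S[i,j] = (1/(n-1)) · Σ_k (x_{k,i} - mean_i) · (x_{k,j} - mean_j), with n-1 = 3.
  S[X,X] = ((-1.25)·(-1.25) + (0.75)·(0.75) + (-2.25)·(-2.25) + (2.75)·(2.75)) / 3 = 14.75/3 = 4.9167
  S[X,Y] = ((-1.25)·(-2.25) + (0.75)·(1.75) + (-2.25)·(-0.25) + (2.75)·(0.75)) / 3 = 6.75/3 = 2.25
  S[X,Z] = ((-1.25)·(-2.25) + (0.75)·(-0.25) + (-2.25)·(1.75) + (2.75)·(0.75)) / 3 = 0.75/3 = 0.25
  S[Y,Y] = ((-2.25)·(-2.25) + (1.75)·(1.75) + (-0.25)·(-0.25) + (0.75)·(0.75)) / 3 = 8.75/3 = 2.9167
  S[Y,Z] = ((-2.25)·(-2.25) + (1.75)·(-0.25) + (-0.25)·(1.75) + (0.75)·(0.75)) / 3 = 4.75/3 = 1.5833
  S[Z,Z] = ((-2.25)·(-2.25) + (-0.25)·(-0.25) + (1.75)·(1.75) + (0.75)·(0.75)) / 3 = 8.75/3 = 2.9167

S is symmetric (S[j,i] = S[i,j]). Assembling:

S = [[4.9167, 2.25, 0.25],
 [2.25, 2.9167, 1.5833],
 [0.25, 1.5833, 2.9167]]


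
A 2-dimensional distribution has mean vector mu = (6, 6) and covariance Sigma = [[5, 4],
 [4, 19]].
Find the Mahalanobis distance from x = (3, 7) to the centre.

Step 1 — centre the observation: (x - mu) = (-3, 1).

Step 2 — invert Sigma. det(Sigma) = 5·19 - (4)² = 79.
  Sigma^{-1} = (1/det) · [[d, -b], [-b, a]] = [[0.2405, -0.0506],
 [-0.0506, 0.0633]].

Step 3 — form the quadratic (x - mu)^T · Sigma^{-1} · (x - mu):
  Sigma^{-1} · (x - mu) = (-0.7722, 0.2152).
  (x - mu)^T · [Sigma^{-1} · (x - mu)] = (-3)·(-0.7722) + (1)·(0.2152) = 2.5316.

Step 4 — take square root: d = √(2.5316) ≈ 1.5911.

d(x, mu) = √(2.5316) ≈ 1.5911


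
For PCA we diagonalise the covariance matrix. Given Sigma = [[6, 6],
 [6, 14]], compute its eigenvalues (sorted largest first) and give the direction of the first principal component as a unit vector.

Step 1 — characteristic polynomial of 2×2 Sigma:
  det(Sigma - λI) = λ² - trace · λ + det = 0.
  trace = 6 + 14 = 20, det = 6·14 - (6)² = 48.
Step 2 — discriminant:
  Δ = trace² - 4·det = 400 - 192 = 208.
Step 3 — eigenvalues:
  λ = (trace ± √Δ)/2 = (20 ± 14.4222)/2,
  λ_1 = 17.2111,  λ_2 = 2.7889.

Step 4 — unit eigenvector for λ_1: solve (Sigma - λ_1 I)v = 0. First row:
  (6 - 17.2111)·v_x + (6)·v_y = 0, i.e. (-11.2111)·v_x + (6)·v_y = 0,
  so v ∝ (b, λ_1 - a) = (6, 11.2111) = u.
  ||u|| = √((6)² + (11.2111)²) = √(161.6888) ≈ 12.7157,
  v_1 = u/||u|| ≈ (0.4719, 0.8817) (||v_1|| = 1).

λ_1 = 17.2111,  λ_2 = 2.7889;  v_1 ≈ (0.4719, 0.8817)
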